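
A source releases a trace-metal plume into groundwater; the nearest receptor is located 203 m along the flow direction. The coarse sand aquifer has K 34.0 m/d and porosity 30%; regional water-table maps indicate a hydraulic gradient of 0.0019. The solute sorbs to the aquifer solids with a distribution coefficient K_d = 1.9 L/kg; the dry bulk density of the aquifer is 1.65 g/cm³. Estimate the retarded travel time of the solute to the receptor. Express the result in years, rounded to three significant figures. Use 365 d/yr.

29.6 years

Specific discharge q = 34.0 × 0.0019 = 0.06460 m/d
Average linear velocity = 0.06460 / 0.30 = 0.2153 m/d
Retardation R = 1 + ρ_b·K_d/n = 1 + 1.65×1.9/0.30 = 11.45
Contaminant velocity v_c = v/R = 0.2153/11.45 = 0.01881 m/d
t = L/v_c = 203/0.01881 = 10790 d
   = 10790/365 = 29.6 yr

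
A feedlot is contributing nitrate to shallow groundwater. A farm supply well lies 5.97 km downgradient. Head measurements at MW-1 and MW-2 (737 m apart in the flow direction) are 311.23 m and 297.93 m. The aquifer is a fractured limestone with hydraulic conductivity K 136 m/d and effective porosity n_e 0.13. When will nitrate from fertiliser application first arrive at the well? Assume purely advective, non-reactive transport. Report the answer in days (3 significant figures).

Hydraulic gradient i = (311.23 − 297.93) / 737 = 13.30 / 737 = 0.01805
q = Ki = 136 × 0.01805 = 2.454 m/d
Seepage velocity v = q / n = 2.454 / 0.13 = 18.88 m/d
L = 5.97 km = 5970 m
t = L / v = 5970 / 18.88 = 316.2 d

316 days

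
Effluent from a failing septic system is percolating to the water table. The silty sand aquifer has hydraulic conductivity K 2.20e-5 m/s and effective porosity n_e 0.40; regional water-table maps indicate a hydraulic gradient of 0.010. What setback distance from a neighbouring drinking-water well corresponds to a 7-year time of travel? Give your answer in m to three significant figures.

K = 2.20e-5 m/s × 86400 s/d = 1.901 m/d
q = Ki = 1.901 × 0.010 = 0.01901 m/d
v = Ki/n = 1.901·0.010/0.40 = 0.04752 m/d
T = 7 yr × 365 = 2555 d
L = v × T = 0.04752 × 2555 = 121.4 m

121 m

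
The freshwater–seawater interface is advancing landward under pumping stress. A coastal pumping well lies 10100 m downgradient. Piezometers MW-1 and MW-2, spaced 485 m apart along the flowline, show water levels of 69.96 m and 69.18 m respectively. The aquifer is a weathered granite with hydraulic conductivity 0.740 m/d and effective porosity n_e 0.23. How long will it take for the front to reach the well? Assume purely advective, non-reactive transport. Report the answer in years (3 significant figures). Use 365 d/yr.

Hydraulic gradient i = (69.96 − 69.18) / 485 = 0.78 / 485 = 0.001608
q = Ki = 0.740 × 0.001608 = 0.001190 m/d
v_s = q/n_e = 0.001190/0.23 = 0.005174 m/d
t = L / v = 10100 / 0.005174 = 1.952e6 d
   = 1.952e6 / 365 = 5350 yr

5350 years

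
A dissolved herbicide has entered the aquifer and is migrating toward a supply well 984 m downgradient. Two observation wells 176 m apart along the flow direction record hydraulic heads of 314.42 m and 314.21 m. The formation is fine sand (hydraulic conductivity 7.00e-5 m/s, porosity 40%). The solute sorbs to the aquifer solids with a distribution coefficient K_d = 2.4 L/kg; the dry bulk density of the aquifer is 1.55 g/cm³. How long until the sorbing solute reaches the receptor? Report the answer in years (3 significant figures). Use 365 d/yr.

Hydraulic gradient i = (314.42 − 314.21) / 176 = 0.21 / 176 = 0.001193
K = 7.00e-5 m/s × 86400 s/d = 6.048 m/d
q = Ki = 6.048 × 0.001193 = 0.007216 m/d
v_s = q/n_e = 0.007216/0.40 = 0.01804 m/d
Retardation R = 1 + ρ_b·K_d/n = 1 + 1.55×2.4/0.40 = 10.30
Contaminant velocity v_c = v/R = 0.01804/10.30 = 0.001752 m/d
t = L/v_c = 984/0.001752 = 561800 d
   = 561800/365 = 1540 yr

1540 years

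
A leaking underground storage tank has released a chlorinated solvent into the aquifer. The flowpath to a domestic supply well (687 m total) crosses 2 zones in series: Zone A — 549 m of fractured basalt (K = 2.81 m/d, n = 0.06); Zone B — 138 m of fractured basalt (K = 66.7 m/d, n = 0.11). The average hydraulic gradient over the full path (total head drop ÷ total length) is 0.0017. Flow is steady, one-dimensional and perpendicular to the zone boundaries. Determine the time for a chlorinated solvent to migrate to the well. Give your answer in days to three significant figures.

For zones in series the flux q is common to all zones; the equivalent conductivity is the harmonic (thickness-weighted) mean, K_eq = L_total / Σ(L_j/K_j).
Σ(L/K) = 549/2.81 + 138/66.7 = 195.4 + 2.069 = 197.4 d
K_eq = L_total / Σ(L/K) = 687 / 197.4 = 3.479 m/d
q = K_eq · i = 3.479 × 0.0017 = 0.005915 m/d (same in every zone)
Zone A: v = q/n = 0.005915/0.06 = 0.09859 m/d → t_A = 549/0.09859 = 5569 d
Zone B: v = q/n = 0.005915/0.11 = 0.05377 m/d → t_B = 138/0.05377 = 2566 d
Total t = 5569 + 2566 = 8135 d

8140 days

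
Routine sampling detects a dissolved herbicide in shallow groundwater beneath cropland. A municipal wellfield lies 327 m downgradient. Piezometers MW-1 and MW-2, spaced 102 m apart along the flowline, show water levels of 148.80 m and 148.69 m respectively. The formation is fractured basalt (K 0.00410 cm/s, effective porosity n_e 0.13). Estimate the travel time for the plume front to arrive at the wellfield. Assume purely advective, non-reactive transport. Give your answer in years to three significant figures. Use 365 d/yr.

30.5 years

Hydraulic gradient i = (148.80 − 148.69) / 102 = 0.11 / 102 = 0.001078
K = 0.00410 cm/s × 864 = 3.542 m/d
q = Ki = 3.542 × 0.001078 = 0.003820 m/d
Average linear velocity = 0.003820 / 0.13 = 0.02939 m/d
t = L / v = 327 / 0.02939 = 11130 d
   = 11130 / 365 = 30.5 yr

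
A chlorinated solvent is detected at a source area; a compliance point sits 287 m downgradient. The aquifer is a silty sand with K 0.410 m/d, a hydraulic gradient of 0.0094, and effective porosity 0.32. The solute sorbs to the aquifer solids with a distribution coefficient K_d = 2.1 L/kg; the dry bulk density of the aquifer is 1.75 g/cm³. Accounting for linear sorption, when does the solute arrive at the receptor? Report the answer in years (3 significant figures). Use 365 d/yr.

q = Ki = 0.410 × 0.0094 = 0.003854 m/d
v_s = q/n_e = 0.003854/0.32 = 0.01204 m/d
Retardation R = 1 + ρ_b·K_d/n = 1 + 1.75×2.1/0.32 = 12.48
Contaminant velocity v_c = v/R = 0.01204/12.48 = 9.647e-4 m/d
t = L/v_c = 287/9.647e-4 = 297500 d
   = 297500/365 = 815 yr

815 years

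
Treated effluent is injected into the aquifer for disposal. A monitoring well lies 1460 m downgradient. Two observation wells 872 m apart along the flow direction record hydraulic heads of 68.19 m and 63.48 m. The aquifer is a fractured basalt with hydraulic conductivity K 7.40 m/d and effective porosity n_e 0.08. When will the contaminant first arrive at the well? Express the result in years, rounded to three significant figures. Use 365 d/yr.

Hydraulic gradient i = (68.19 − 63.48) / 872 = 4.71 / 872 = 0.005401
q = Ki = 7.40 × 0.005401 = 0.03997 m/d
v = Ki/n = 7.40·0.005401/0.08 = 0.4996 m/d
t = L / v = 1460 / 0.4996 = 2922 d
   = 2922 / 365 = 8.01 yr

8.01 years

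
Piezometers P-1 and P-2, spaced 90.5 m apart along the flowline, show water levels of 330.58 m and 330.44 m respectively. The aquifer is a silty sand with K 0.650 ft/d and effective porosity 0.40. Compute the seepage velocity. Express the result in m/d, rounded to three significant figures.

7.66e-4 m/d

Hydraulic gradient i = (330.58 − 330.44) / 90.5 = 0.14 / 90.5 = 0.001547
K = 0.650 ft/d × 0.3048 = 0.1981 m/d
q = Ki = 0.1981 × 0.001547 = 3.065e-4 m/d
Seepage velocity v = q / n = 3.065e-4 / 0.40 = 7.662e-4 m/d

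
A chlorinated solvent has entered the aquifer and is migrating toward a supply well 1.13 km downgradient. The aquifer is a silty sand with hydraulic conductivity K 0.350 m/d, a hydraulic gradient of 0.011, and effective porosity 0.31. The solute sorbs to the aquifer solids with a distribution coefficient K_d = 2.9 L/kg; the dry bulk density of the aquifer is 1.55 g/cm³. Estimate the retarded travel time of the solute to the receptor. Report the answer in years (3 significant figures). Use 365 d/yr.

q = Ki = 0.350 × 0.011 = 0.003850 m/d
Average linear velocity = 0.003850 / 0.31 = 0.01242 m/d
Retardation R = 1 + ρ_b·K_d/n = 1 + 1.55×2.9/0.31 = 15.50
Contaminant velocity v_c = v/R = 0.01242/15.50 = 8.012e-4 m/d
L = 1.13 km = 1130 m
t = L/v_c = 1130/8.012e-4 = 1.410e6 d
   = 1.410e6/365 = 3860 yr

3860 years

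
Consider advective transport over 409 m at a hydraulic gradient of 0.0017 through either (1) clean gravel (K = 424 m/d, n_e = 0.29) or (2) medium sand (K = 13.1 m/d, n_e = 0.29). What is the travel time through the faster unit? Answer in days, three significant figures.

165 days

Unit 1 (clean gravel): v = 424×0.0017/0.29 = 2.486 m/d, t = 409/2.486 = 164.6 d
Unit 2 (medium sand): v = 13.1×0.0017/0.29 = 0.07679 m/d, t = 409/0.07679 = 5326 d
Faster unit: t = 165 d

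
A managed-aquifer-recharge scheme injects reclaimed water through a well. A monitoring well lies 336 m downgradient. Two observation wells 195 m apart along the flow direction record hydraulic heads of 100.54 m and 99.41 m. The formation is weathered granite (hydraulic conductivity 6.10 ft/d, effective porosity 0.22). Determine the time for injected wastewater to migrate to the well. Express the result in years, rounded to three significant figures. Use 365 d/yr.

Hydraulic gradient i = (100.54 − 99.41) / 195 = 1.13 / 195 = 0.005795
K = 6.10 ft/d × 0.3048 = 1.859 m/d
q = Ki = 1.859 × 0.005795 = 0.01077 m/d
v_s = q/n_e = 0.01077/0.22 = 0.04897 m/d
t = L / v = 336 / 0.04897 = 6861 d
   = 6861 / 365 = 18.8 yr

18.8 years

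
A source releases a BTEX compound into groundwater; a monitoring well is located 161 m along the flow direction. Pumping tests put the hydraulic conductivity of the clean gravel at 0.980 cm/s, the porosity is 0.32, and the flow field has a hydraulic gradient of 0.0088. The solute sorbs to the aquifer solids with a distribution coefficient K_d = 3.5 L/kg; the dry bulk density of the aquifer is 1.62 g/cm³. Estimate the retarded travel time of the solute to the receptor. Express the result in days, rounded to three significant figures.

K = 0.980 cm/s × 864 = 846.7 m/d
Darcy flux q = K·i = 846.7 × 0.0088 = 7.451 m/d
Seepage velocity v = q / n = 7.451 / 0.32 = 23.28 m/d
Retardation R = 1 + ρ_b·K_d/n = 1 + 1.62×3.5/0.32 = 18.72
Contaminant velocity v_c = v/R = 23.28/18.72 = 1.244 m/d
t = L/v_c = 161/1.244 = 129.4 d

129 days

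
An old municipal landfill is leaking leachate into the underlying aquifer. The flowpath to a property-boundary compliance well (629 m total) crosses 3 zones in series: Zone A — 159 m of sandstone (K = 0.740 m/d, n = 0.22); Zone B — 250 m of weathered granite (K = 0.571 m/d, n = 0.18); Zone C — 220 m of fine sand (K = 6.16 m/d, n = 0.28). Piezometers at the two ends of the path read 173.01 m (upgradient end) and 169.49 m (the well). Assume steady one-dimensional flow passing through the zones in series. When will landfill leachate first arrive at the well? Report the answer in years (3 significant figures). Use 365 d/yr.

Total head drop ΔH = 173.01 − 169.49 = 3.52 m
Steady 1-D flow in series ⇒ the Darcy flux q is identical in every zone and the zone head losses add (resistances L/K in series).
Σ(L/K) = 159/0.740 + 250/0.571 + 220/6.16 = 214.9 + 437.8 + 35.71 = 688.4 d
q = ΔH / Σ(L/K) = 3.52 / 688.4 = 0.005113 m/d (same in every zone)
Zone A: v = q/n = 0.005113/0.22 = 0.02324 m/d → t_A = 159/0.02324 = 6841 d
Zone B: v = q/n = 0.005113/0.18 = 0.02841 m/d → t_B = 250/0.02841 = 8801 d
Zone C: v = q/n = 0.005113/0.28 = 0.01826 m/d → t_C = 220/0.01826 = 12050 d
Total t = 6841 + 8801 + 12050 = 27690 d
   = 27690 / 365 = 75.9 yr

75.9 years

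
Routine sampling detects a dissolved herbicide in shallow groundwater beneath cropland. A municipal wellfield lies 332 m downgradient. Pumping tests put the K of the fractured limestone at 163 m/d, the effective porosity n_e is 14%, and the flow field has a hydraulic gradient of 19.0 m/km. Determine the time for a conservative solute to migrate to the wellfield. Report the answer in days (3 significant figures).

Specific discharge q = 163 × 0.019 = 3.097 m/d
v = Ki/n = 163·0.019/0.14 = 22.12 m/d
t = L / v = 332 / 22.12 = 15.01 d

15.0 days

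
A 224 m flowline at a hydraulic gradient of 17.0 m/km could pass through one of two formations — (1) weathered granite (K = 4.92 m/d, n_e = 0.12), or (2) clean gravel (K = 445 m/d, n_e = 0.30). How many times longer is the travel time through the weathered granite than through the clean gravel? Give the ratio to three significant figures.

36.2

Unit 1 (weathered granite): v = 4.92×0.017/0.12 = 0.6970 m/d, t = 224/0.6970 = 321.4 d
Unit 2 (clean gravel): v = 445×0.017/0.30 = 25.22 m/d, t = 224/25.22 = 8.883 d
t(weathered granite) / t(clean gravel) = 321.4/8.883 = 36.2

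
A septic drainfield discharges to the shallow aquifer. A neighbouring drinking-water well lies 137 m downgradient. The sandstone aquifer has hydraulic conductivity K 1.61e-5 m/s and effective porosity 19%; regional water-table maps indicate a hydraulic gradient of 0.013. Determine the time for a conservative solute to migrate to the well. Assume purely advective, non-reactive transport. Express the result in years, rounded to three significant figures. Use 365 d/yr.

K = 1.61e-5 m/s × 86400 s/d = 1.391 m/d
Specific discharge q = 1.391 × 0.013 = 0.01808 m/d
v_s = q/n_e = 0.01808/0.19 = 0.09518 m/d
t = L / v = 137 / 0.09518 = 1439 d
   = 1439 / 365 = 3.94 yr

3.94 years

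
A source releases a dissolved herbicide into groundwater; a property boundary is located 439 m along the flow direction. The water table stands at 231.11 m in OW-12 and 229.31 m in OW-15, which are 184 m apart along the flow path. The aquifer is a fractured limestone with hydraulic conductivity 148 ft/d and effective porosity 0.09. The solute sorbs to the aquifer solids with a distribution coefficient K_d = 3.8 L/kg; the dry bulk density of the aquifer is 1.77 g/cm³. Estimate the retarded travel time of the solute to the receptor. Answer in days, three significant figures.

Hydraulic gradient i = (231.11 − 229.31) / 184 = 1.80 / 184 = 0.009783
K = 148 ft/d × 0.3048 = 45.11 m/d
Specific discharge q = 45.11 × 0.009783 = 0.4413 m/d
Seepage velocity v = q / n = 0.4413 / 0.09 = 4.903 m/d
Retardation R = 1 + ρ_b·K_d/n = 1 + 1.77×3.8/0.09 = 75.73
Contaminant velocity v_c = v/R = 4.903/75.73 = 0.06474 m/d
t = L/v_c = 439/0.06474 = 6781 d

6780 days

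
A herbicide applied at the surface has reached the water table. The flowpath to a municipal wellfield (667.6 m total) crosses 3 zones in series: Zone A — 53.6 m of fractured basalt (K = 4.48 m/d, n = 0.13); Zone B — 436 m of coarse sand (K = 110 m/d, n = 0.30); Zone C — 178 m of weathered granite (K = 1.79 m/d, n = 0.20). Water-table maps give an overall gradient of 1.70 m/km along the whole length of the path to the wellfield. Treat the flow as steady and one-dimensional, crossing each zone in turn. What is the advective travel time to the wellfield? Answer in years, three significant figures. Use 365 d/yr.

48.3 years

For zones in series the flux q is common to all zones; the equivalent conductivity is the harmonic (thickness-weighted) mean, K_eq = L_total / Σ(L_j/K_j).
Σ(L/K) = 53.6/4.48 + 436/110 + 178/1.79 = 11.96 + 3.964 + 99.44 = 115.4 d
K_eq = L_total / Σ(L/K) = 667.6 / 115.4 = 5.787 m/d
q = K_eq · i = 5.787 × 0.0017 = 0.009837 m/d (same in every zone)
Zone A: v = q/n = 0.009837/0.13 = 0.07567 m/d → t_A = 53.6/0.07567 = 708.3 d
Zone B: v = q/n = 0.009837/0.30 = 0.03279 m/d → t_B = 436/0.03279 = 13300 d
Zone C: v = q/n = 0.009837/0.20 = 0.04919 m/d → t_C = 178/0.04919 = 3619 d
Total t = 708.3 + 13300 + 3619 = 17620 d
   = 17620 / 365 = 48.3 yr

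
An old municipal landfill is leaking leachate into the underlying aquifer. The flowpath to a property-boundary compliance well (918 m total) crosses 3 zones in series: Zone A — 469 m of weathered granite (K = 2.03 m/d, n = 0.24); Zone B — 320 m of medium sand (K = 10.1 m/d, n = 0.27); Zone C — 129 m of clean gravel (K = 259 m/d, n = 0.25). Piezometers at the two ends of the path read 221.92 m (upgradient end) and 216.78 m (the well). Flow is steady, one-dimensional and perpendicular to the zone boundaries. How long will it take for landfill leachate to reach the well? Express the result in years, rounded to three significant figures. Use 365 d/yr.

32.4 years

Total head drop ΔH = 221.92 − 216.78 = 5.14 m
Continuity: the same q passes through each zone, so ΔH = q·Σ(L_j/K_j) — the zones act as resistances in series.
Σ(L/K) = 469/2.03 + 320/10.1 + 129/259 = 231.0 + 31.68 + 0.4981 = 263.2 d
q = ΔH / Σ(L/K) = 5.14 / 263.2 = 0.01953 m/d (same in every zone)
Zone A: v = q/n = 0.01953/0.24 = 0.08137 m/d → t_A = 469/0.08137 = 5764 d
Zone B: v = q/n = 0.01953/0.27 = 0.07232 m/d → t_B = 320/0.07232 = 4424 d
Zone C: v = q/n = 0.01953/0.25 = 0.07811 m/d → t_C = 129/0.07811 = 1651 d
Total t = 5764 + 4424 + 1651 = 11840 d
   = 11840 / 365 = 32.4 yr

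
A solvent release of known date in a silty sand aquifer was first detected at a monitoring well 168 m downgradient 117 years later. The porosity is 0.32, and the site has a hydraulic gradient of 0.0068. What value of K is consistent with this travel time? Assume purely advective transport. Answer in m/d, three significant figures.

0.185 m/d

t = 117 years = 42710 d
v = L / t = 168 / 42710 = 0.003934 m/d
K = v · n / i = 0.003934 × 0.32 / 0.0068 = 0.185 m/d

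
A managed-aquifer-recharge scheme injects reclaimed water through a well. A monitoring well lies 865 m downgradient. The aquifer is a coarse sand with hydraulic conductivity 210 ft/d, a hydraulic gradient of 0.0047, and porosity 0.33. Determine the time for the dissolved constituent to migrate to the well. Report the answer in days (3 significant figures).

949 days

K = 210 ft/d × 0.3048 = 64.01 m/d
Specific discharge q = 64.01 × 0.0047 = 0.3008 m/d
Average linear velocity = 0.3008 / 0.33 = 0.9116 m/d
t = L / v = 865 / 0.9116 = 948.9 d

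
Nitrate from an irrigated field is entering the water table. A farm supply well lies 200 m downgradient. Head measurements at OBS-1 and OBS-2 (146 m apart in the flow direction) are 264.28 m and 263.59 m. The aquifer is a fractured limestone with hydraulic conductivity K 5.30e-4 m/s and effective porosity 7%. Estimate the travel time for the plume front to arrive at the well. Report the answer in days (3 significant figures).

64.7 days

Hydraulic gradient i = (264.28 − 263.59) / 146 = 0.69 / 146 = 0.004726
K = 5.30e-4 m/s × 86400 s/d = 45.79 m/d
q = Ki = 45.79 × 0.004726 = 0.2164 m/d
Average linear velocity = 0.2164 / 0.07 = 3.092 m/d
t = L / v = 200 / 3.092 = 64.69 d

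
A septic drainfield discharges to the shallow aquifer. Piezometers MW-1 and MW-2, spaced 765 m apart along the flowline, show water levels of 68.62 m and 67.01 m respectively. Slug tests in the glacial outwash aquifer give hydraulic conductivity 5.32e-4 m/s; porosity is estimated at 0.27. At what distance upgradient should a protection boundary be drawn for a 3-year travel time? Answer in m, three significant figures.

Hydraulic gradient i = (68.62 − 67.01) / 765 = 1.61 / 765 = 0.002105
K = 5.32e-4 m/s × 86400 s/d = 45.96 m/d
q = Ki = 45.96 × 0.002105 = 0.09674 m/d
Average linear velocity = 0.09674 / 0.27 = 0.3583 m/d
T = 3 yr × 365 = 1095 d
L = v × T = 0.3583 × 1095 = 392.3 m

392 m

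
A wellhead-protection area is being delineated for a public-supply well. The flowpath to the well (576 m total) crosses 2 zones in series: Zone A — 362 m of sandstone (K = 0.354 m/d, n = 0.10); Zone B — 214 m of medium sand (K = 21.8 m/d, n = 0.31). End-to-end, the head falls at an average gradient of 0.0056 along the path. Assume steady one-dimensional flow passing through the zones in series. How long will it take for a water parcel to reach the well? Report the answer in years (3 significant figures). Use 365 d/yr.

Continuity: the same q passes through each zone, so ΔH = q·Σ(L_j/K_j) — the zones act as resistances in series.
Σ(L/K) = 362/0.354 + 214/21.8 = 1023 + 9.817 = 1032 d
K_eq = L_total / Σ(L/K) = 576 / 1032 = 0.5579 m/d
q = K_eq · i = 0.5579 × 0.0056 = 0.003124 m/d (same in every zone)
Zone A: v = q/n = 0.003124/0.10 = 0.03124 m/d → t_A = 362/0.03124 = 11590 d
Zone B: v = q/n = 0.003124/0.31 = 0.01008 m/d → t_B = 214/0.01008 = 21230 d
Total t = 11590 + 21230 = 32820 d
   = 32820 / 365 = 89.9 yr

89.9 years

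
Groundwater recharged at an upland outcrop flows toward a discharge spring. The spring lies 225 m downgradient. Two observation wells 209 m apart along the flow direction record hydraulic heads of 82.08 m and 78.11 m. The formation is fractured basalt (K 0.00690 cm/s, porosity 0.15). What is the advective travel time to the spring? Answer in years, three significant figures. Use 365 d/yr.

Hydraulic gradient i = (82.08 − 78.11) / 209 = 3.97 / 209 = 0.01900
K = 0.00690 cm/s × 864 = 5.962 m/d
Darcy flux q = K·i = 5.962 × 0.01900 = 0.1132 m/d
v_s = q/n_e = 0.1132/0.15 = 0.7549 m/d
t = L / v = 225 / 0.7549 = 298.0 d
   = 298.0 / 365 = 0.817 yr

0.817 years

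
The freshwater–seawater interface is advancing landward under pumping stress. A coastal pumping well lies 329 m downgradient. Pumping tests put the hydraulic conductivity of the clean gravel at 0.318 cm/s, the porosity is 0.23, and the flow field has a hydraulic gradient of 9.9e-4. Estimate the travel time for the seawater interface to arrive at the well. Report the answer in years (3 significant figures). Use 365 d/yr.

0.762 years

K = 0.318 cm/s × 864 = 274.8 m/d
Darcy flux q = K·i = 274.8 × 9.9e-4 = 0.2720 m/d
Seepage velocity v = q / n = 0.2720 / 0.23 = 1.183 m/d
t = L / v = 329 / 1.183 = 278.2 d
   = 278.2 / 365 = 0.762 yr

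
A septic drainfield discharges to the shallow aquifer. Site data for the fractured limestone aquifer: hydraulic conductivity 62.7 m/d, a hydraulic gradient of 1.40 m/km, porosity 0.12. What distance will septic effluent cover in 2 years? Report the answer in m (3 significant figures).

534 m

q = Ki = 62.7 × 0.0014 = 0.08778 m/d
v_s = q/n_e = 0.08778/0.12 = 0.7315 m/d
T = 2 yr × 365 = 730 d
L = v × T = 0.7315 × 730 = 534.0 m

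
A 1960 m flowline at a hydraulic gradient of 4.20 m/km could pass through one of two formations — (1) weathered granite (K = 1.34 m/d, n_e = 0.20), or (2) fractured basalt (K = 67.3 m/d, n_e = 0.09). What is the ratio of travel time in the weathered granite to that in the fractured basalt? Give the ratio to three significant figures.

112

Unit 1 (weathered granite): v = 1.34×0.0042/0.20 = 0.02814 m/d, t = 1960/0.02814 = 69650 d
Unit 2 (fractured basalt): v = 67.3×0.0042/0.09 = 3.141 m/d, t = 1960/3.141 = 624.1 d
t(weathered granite) / t(fractured basalt) = 69650/624.1 = 112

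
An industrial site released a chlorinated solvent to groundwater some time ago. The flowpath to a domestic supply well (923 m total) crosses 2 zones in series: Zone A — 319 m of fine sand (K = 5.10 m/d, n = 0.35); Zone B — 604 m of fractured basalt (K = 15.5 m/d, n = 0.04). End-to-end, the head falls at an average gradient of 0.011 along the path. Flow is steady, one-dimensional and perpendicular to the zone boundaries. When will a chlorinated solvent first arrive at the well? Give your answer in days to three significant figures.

Steady 1-D flow in series ⇒ the Darcy flux q is identical in every zone and the zone head losses add (resistances L/K in series).
Σ(L/K) = 319/5.10 + 604/15.5 = 62.55 + 38.97 = 101.5 d
K_eq = L_total / Σ(L/K) = 923 / 101.5 = 9.092 m/d
q = K_eq · i = 9.092 × 0.011 = 0.1000 m/d (same in every zone)
Zone A: v = q/n = 0.1000/0.35 = 0.2858 m/d → t_A = 319/0.2858 = 1116 d
Zone B: v = q/n = 0.1000/0.04 = 2.500 m/d → t_B = 604/2.500 = 241.6 d
Total t = 1116 + 241.6 = 1358 d

1360 days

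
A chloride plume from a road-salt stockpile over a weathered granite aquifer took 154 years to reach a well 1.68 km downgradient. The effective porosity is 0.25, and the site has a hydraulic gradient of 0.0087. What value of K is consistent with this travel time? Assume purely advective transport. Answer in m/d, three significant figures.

0.859 m/d

t = 154 years = 56210 d
L = 1.68 km = 1680 m
v = L / t = 1680 / 56210 = 0.02989 m/d
K = v · n / i = 0.02989 × 0.25 / 0.0087 = 0.859 m/d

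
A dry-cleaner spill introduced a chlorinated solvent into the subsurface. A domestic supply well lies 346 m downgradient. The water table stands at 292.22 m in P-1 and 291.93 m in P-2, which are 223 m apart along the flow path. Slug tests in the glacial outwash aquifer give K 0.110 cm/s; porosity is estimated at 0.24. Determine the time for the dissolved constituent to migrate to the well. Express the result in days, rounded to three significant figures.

Hydraulic gradient i = (292.22 − 291.93) / 223 = 0.29 / 223 = 0.001300
K = 0.110 cm/s × 864 = 95.04 m/d
Specific discharge q = 95.04 × 0.001300 = 0.1236 m/d
Average linear velocity = 0.1236 / 0.24 = 0.5150 m/d
t = L / v = 346 / 0.5150 = 671.9 d

672 days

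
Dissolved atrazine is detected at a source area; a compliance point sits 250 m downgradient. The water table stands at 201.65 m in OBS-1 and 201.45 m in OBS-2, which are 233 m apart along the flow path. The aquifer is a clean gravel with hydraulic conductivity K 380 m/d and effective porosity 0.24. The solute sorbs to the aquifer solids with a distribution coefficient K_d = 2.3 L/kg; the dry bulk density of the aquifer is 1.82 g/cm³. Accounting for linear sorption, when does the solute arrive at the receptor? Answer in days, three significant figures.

3390 days

Hydraulic gradient i = (201.65 − 201.45) / 233 = 0.20 / 233 = 8.584e-4
Specific discharge q = 380 × 8.584e-4 = 0.3262 m/d
Average linear velocity = 0.3262 / 0.24 = 1.359 m/d
Retardation R = 1 + ρ_b·K_d/n = 1 + 1.82×2.3/0.24 = 18.44
Contaminant velocity v_c = v/R = 1.359/18.44 = 0.07370 m/d
t = L/v_c = 250/0.07370 = 3392 d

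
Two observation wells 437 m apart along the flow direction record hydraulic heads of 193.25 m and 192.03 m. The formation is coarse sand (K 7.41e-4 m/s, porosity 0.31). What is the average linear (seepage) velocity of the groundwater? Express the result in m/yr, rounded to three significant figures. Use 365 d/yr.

Hydraulic gradient i = (193.25 − 192.03) / 437 = 1.22 / 437 = 0.002792
K = 7.41e-4 m/s × 86400 s/d = 64.02 m/d
q = Ki = 64.02 × 0.002792 = 0.1787 m/d
v = Ki/n = 64.02·0.002792/0.31 = 0.5766 m/d
   = 0.5766 × 365 = 210 m/yr

210 m/yr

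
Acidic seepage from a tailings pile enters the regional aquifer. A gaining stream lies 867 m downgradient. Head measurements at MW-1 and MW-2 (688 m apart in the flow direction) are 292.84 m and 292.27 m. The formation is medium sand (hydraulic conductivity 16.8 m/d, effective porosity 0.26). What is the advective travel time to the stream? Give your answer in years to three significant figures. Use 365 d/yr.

44.4 years

Hydraulic gradient i = (292.84 − 292.27) / 688 = 0.57 / 688 = 8.285e-4
q = Ki = 16.8 × 8.285e-4 = 0.01392 m/d
v = Ki/n = 16.8·8.285e-4/0.26 = 0.05353 m/d
t = L / v = 867 / 0.05353 = 16200 d
   = 16200 / 365 = 44.4 yr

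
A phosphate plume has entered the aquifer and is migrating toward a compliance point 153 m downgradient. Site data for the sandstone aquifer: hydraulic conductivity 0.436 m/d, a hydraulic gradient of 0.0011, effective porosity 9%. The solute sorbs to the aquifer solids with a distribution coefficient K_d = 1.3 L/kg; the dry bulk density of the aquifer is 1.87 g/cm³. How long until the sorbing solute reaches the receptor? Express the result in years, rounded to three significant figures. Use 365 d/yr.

2200 years

q = Ki = 0.436 × 0.0011 = 4.796e-4 m/d
v_s = q/n_e = 4.796e-4/0.09 = 0.005329 m/d
Retardation R = 1 + ρ_b·K_d/n = 1 + 1.87×1.3/0.09 = 28.01
Contaminant velocity v_c = v/R = 0.005329/28.01 = 1.902e-4 m/d
t = L/v_c = 153/1.902e-4 = 804200 d
   = 804200/365 = 2200 yr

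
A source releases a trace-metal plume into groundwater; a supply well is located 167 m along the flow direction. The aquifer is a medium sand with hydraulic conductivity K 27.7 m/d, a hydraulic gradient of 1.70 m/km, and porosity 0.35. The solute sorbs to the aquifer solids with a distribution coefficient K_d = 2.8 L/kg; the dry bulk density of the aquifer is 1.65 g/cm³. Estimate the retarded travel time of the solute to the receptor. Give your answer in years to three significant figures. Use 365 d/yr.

Darcy flux q = K·i = 27.7 × 0.0017 = 0.04709 m/d
Seepage velocity v = q / n = 0.04709 / 0.35 = 0.1345 m/d
Retardation R = 1 + ρ_b·K_d/n = 1 + 1.65×2.8/0.35 = 14.20
Contaminant velocity v_c = v/R = 0.1345/14.20 = 0.009475 m/d
t = L/v_c = 167/0.009475 = 17630 d
   = 17630/365 = 48.3 yr

48.3 years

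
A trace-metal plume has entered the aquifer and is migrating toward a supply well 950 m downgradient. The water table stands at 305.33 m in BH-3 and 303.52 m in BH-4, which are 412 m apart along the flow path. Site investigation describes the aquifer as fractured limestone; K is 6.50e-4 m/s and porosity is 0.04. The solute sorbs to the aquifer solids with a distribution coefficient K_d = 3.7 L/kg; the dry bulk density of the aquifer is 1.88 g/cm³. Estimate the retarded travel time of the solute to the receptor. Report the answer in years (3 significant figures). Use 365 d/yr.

73.8 years

Hydraulic gradient i = (305.33 − 303.52) / 412 = 1.81 / 412 = 0.004393
K = 6.50e-4 m/s × 86400 s/d = 56.16 m/d
Darcy flux q = K·i = 56.16 × 0.004393 = 0.2467 m/d
v = Ki/n = 56.16·0.004393/0.04 = 6.168 m/d
Retardation R = 1 + ρ_b·K_d/n = 1 + 1.88×3.7/0.04 = 174.9
Contaminant velocity v_c = v/R = 6.168/174.9 = 0.03527 m/d
t = L/v_c = 950/0.03527 = 26940 d
   = 26940/365 = 73.8 yr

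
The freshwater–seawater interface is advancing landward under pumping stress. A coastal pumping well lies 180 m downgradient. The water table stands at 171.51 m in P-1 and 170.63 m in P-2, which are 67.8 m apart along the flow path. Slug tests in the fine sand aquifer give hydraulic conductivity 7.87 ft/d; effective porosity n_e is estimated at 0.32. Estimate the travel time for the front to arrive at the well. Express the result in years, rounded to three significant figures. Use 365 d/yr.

5.07 years

Hydraulic gradient i = (171.51 − 170.63) / 67.8 = 0.88 / 67.8 = 0.01298
K = 7.87 ft/d × 0.3048 = 2.399 m/d
Darcy flux q = K·i = 2.399 × 0.01298 = 0.03113 m/d
Average linear velocity = 0.03113 / 0.32 = 0.09730 m/d
t = L / v = 180 / 0.09730 = 1850 d
   = 1850 / 365 = 5.07 yr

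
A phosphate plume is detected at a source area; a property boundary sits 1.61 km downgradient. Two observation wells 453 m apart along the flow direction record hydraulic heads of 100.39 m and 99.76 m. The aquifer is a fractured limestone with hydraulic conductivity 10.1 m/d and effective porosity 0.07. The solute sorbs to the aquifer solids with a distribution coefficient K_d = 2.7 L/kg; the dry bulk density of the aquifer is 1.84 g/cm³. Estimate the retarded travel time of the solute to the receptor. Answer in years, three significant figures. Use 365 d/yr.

Hydraulic gradient i = (100.39 − 99.76) / 453 = 0.63 / 453 = 0.001391
Specific discharge q = 10.1 × 0.001391 = 0.01405 m/d
Average linear velocity = 0.01405 / 0.07 = 0.2007 m/d
Retardation R = 1 + ρ_b·K_d/n = 1 + 1.84×2.7/0.07 = 71.97
Contaminant velocity v_c = v/R = 0.2007/71.97 = 0.002788 m/d
L = 1.61 km = 1610 m
t = L/v_c = 1610/0.002788 = 577500 d
   = 577500/365 = 1580 yr

1580 years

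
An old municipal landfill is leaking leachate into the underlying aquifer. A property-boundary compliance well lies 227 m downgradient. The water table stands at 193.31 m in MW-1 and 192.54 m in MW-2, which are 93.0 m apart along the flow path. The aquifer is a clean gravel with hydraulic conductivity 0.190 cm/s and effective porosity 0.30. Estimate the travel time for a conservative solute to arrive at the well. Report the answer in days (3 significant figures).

50.1 days

Hydraulic gradient i = (193.31 − 192.54) / 93.0 = 0.77 / 93.0 = 0.008280
K = 0.190 cm/s × 864 = 164.2 m/d
Specific discharge q = 164.2 × 0.008280 = 1.359 m/d
Average linear velocity = 1.359 / 0.30 = 4.531 m/d
t = L / v = 227 / 4.531 = 50.10 d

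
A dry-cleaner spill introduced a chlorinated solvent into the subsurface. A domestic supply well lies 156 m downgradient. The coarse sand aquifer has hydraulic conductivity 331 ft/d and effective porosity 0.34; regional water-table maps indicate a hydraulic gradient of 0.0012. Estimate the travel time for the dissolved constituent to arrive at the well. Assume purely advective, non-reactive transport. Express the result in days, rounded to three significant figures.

K = 331 ft/d × 0.3048 = 100.9 m/d
Darcy flux q = K·i = 100.9 × 0.0012 = 0.1211 m/d
Seepage velocity v = q / n = 0.1211 / 0.34 = 0.3561 m/d
t = L / v = 156 / 0.3561 = 438.1 d

438 days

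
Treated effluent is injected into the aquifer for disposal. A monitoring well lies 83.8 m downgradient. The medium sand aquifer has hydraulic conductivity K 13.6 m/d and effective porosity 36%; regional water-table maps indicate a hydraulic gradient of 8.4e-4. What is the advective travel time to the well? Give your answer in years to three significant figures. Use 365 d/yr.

7.23 years

Specific discharge q = 13.6 × 8.4e-4 = 0.01142 m/d
Average linear velocity = 0.01142 / 0.36 = 0.03173 m/d
t = L / v = 83.8 / 0.03173 = 2641 d
   = 2641 / 365 = 7.23 yr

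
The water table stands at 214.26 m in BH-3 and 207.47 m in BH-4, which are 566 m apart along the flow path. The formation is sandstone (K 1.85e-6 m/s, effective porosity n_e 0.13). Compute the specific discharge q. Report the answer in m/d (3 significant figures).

Hydraulic gradient i = (214.26 − 207.47) / 566 = 6.79 / 566 = 0.01200
K = 1.85e-6 m/s × 86400 s/d = 0.1598 m/d
Darcy flux q = K·i = 0.1598 × 0.01200 = 0.001918 m/d

0.00192 m/d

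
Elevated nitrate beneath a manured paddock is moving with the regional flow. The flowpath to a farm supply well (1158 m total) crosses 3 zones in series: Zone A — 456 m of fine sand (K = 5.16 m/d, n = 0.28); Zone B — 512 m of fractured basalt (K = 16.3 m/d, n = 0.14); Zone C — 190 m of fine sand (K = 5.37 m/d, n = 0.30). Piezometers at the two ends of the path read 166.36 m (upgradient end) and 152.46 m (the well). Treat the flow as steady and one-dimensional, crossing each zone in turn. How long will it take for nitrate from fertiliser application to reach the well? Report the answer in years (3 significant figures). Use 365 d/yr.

Total head drop ΔH = 166.36 − 152.46 = 13.90 m
Continuity: the same q passes through each zone, so ΔH = q·Σ(L_j/K_j) — the zones act as resistances in series.
Σ(L/K) = 456/5.16 + 512/16.3 + 190/5.37 = 88.37 + 31.41 + 35.38 = 155.2 d
q = ΔH / Σ(L/K) = 13.90 / 155.2 = 0.08958 m/d (same in every zone)
Zone A: v = q/n = 0.08958/0.28 = 0.3199 m/d → t_A = 456/0.3199 = 1425 d
Zone B: v = q/n = 0.08958/0.14 = 0.6399 m/d → t_B = 512/0.6399 = 800.2 d
Zone C: v = q/n = 0.08958/0.30 = 0.2986 m/d → t_C = 190/0.2986 = 636.3 d
Total t = 1425 + 800.2 + 636.3 = 2862 d
   = 2862 / 365 = 7.84 yr

7.84 years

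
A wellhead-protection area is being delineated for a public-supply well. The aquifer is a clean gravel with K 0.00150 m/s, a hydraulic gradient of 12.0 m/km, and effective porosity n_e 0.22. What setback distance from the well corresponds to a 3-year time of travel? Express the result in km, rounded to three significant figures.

K = 0.00150 m/s × 86400 s/d = 129.6 m/d
Darcy flux q = K·i = 129.6 × 0.012 = 1.555 m/d
Seepage velocity v = q / n = 1.555 / 0.22 = 7.069 m/d
T = 3 yr × 365 = 1095 d
L = v × T = 7.069 × 1095 = 7741 m
   = 7.74 km

7.74 km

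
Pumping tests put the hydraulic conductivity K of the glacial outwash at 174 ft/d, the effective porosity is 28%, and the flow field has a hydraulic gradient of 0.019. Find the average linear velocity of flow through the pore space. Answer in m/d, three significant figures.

K = 174 ft/d × 0.3048 = 53.04 m/d
Specific discharge q = 53.04 × 0.019 = 1.008 m/d
Seepage velocity v = q / n = 1.008 / 0.28 = 3.599 m/d

3.60 m/d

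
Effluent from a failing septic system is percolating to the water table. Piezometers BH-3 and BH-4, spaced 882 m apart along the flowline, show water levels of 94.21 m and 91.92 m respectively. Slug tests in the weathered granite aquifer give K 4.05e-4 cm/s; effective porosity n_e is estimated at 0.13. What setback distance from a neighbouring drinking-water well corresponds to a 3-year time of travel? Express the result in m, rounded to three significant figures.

Hydraulic gradient i = (94.21 − 91.92) / 882 = 2.29 / 882 = 0.002596
K = 4.05e-4 cm/s × 864 = 0.3499 m/d
Darcy flux q = K·i = 0.3499 × 0.002596 = 9.085e-4 m/d
Seepage velocity v = q / n = 9.085e-4 / 0.13 = 0.006989 m/d
T = 3 yr × 365 = 1095 d
L = v × T = 0.006989 × 1095 = 7.653 m

7.65 m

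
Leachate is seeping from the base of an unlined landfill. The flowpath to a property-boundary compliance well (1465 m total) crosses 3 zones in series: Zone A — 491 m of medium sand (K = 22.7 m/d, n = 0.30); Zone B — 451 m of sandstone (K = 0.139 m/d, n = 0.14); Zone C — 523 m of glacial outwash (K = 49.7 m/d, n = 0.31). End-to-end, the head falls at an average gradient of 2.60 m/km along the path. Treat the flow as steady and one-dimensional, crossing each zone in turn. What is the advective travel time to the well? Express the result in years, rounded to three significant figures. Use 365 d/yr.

Continuity: the same q passes through each zone, so ΔH = q·Σ(L_j/K_j) — the zones act as resistances in series.
Σ(L/K) = 491/22.7 + 451/0.139 + 523/49.7 = 21.63 + 3245 + 10.52 = 3277 d
K_eq = L_total / Σ(L/K) = 1465 / 3277 = 0.4471 m/d
q = K_eq · i = 0.4471 × 0.0026 = 0.001162 m/d (same in every zone)
Zone A: v = q/n = 0.001162/0.30 = 0.003875 m/d → t_A = 491/0.003875 = 126700 d
Zone B: v = q/n = 0.001162/0.14 = 0.008303 m/d → t_B = 451/0.008303 = 54320 d
Zone C: v = q/n = 0.001162/0.31 = 0.003750 m/d → t_C = 523/0.003750 = 139500 d
Total t = 126700 + 54320 + 139500 = 320500 d
   = 320500 / 365 = 878 yr

878 years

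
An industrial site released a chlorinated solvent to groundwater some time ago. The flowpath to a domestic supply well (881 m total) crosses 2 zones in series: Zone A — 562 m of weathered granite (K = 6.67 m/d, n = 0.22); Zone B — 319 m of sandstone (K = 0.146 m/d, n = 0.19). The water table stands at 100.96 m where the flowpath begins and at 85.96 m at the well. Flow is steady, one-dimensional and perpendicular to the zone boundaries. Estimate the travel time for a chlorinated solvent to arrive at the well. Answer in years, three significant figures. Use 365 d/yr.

76.4 years

Total head drop ΔH = 100.96 − 85.96 = 15.00 m
Steady 1-D flow in series ⇒ the Darcy flux q is identical in every zone and the zone head losses add (resistances L/K in series).
Σ(L/K) = 562/6.67 + 319/0.146 = 84.26 + 2185 = 2269 d
q = ΔH / Σ(L/K) = 15.00 / 2269 = 0.006610 m/d (same in every zone)
Zone A: v = q/n = 0.006610/0.22 = 0.03005 m/d → t_A = 562/0.03005 = 18700 d
Zone B: v = q/n = 0.006610/0.19 = 0.03479 m/d → t_B = 319/0.03479 = 9169 d
Total t = 18700 + 9169 = 27870 d
   = 27870 / 365 = 76.4 yr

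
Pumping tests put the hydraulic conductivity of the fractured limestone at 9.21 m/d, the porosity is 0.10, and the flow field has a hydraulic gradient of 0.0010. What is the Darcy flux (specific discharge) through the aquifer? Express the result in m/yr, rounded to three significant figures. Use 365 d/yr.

q = Ki = 9.21 × 0.0010 = 0.009210 m/d
   = 0.009210 × 365 = 3.36 m/yr

3.36 m/yr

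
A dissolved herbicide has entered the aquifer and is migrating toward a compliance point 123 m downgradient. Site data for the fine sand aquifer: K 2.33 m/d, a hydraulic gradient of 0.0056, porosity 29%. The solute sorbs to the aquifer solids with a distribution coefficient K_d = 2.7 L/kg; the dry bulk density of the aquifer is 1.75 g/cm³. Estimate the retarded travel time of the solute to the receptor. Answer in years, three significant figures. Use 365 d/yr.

130 years

Specific discharge q = 2.33 × 0.0056 = 0.01305 m/d
Seepage velocity v = q / n = 0.01305 / 0.29 = 0.04499 m/d
Retardation R = 1 + ρ_b·K_d/n = 1 + 1.75×2.7/0.29 = 17.29
Contaminant velocity v_c = v/R = 0.04499/17.29 = 0.002602 m/d
t = L/v_c = 123/0.002602 = 47280 d
   = 47280/365 = 130 yr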